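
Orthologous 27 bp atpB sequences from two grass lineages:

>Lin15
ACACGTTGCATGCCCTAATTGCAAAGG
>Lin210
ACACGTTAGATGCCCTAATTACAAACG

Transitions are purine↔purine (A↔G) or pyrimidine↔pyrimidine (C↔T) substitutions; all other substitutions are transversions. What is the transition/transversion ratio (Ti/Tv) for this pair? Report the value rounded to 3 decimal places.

1.000

The sequences differ at positions 8 (G/A, transition), 9 (C/G, transversion), 21 (G/A, transition), 26 (G/C, transversion).
Of the 4 differences, 2 transitions and 2 transversions, so Ti/Tv = 2/2 = 1.000.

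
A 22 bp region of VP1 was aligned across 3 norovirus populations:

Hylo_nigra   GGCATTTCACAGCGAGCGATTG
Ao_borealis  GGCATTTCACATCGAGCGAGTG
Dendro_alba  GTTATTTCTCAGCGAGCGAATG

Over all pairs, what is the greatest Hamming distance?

Pairwise Hamming distances:
  Hylo_nigra vs Ao_borealis: 2
  Hylo_nigra vs Dendro_alba: 4
  Ao_borealis vs Dendro_alba: 5
The largest is 5, between Ao_borealis and Dendro_alba.

5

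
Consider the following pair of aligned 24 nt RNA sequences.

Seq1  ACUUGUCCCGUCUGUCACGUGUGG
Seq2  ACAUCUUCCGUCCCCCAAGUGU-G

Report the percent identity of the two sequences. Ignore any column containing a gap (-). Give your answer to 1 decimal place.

Excluding the 1 gap column leaves 23 comparable sites.
The sequences differ at positions 3 (U/A), 5 (G/C), 7 (C/U), 13 (U/C), 14 (G/C), 15 (U/C), 18 (C/A).
16 of the 23 comparable sites match, so the percent identity is 16/23 × 100 = 69.6%.

69.6%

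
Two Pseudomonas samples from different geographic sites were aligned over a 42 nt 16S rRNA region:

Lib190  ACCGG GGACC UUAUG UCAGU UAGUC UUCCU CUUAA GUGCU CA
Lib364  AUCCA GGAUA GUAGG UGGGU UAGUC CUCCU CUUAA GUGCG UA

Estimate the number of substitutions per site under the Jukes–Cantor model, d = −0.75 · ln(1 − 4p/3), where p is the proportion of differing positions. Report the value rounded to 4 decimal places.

Mismatches occur at site 2 (C/U), site 4 (G/C), site 5 (G/A), site 9 (C/U), site 10 (C/A), site 11 (U/G), site 14 (U/G), site 17 (C/G), site 18 (A/G), site 26 (U/C), site 40 (U/G), site 41 (C/U).
p = 12/42 = 0.285714.
d = −0.75 · ln(1 − (4/3)·0.285714) = −0.75 · ln(0.619048) = −0.75 · (-0.479572) = 0.3597.

0.3597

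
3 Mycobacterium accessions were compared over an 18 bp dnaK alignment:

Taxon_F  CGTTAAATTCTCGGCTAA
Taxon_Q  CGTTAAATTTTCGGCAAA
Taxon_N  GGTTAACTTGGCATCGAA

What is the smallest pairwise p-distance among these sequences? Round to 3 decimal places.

Pairwise Hamming distances:
  Taxon_F vs Taxon_Q: 2
  Taxon_F vs Taxon_N: 7
  Taxon_Q vs Taxon_N: 7
The smallest is 2 mismatches, between Taxon_F and Taxon_Q; p = 2/18 = 0.111.

0.111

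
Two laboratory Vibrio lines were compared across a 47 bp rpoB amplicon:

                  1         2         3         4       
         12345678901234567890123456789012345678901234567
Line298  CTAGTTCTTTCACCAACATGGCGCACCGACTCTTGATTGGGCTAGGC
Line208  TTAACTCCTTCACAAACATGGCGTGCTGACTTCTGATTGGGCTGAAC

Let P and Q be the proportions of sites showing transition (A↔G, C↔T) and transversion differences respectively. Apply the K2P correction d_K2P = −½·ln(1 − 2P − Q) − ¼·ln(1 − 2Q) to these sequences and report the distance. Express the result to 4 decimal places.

0.3904

The sequences differ at positions 1 (C/T, transition), 4 (G/A, transition), 5 (T/C, transition), 8 (T/C, transition), 14 (C/A, transversion), 24 (C/T, transition), 25 (A/G, transition), 27 (C/T, transition), 32 (C/T, transition), 33 (T/C, transition), 44 (A/G, transition), 45 (G/A, transition), 46 (G/A, transition).
Of the 13 differences, 12 transitions and 1 transversion over 47 sites: P = 12/47 = 0.255319, Q = 1/47 = 0.021277.
d = −0.5·ln(0.468085) − 0.25·ln(0.957446) = −0.5·(-0.759105) − 0.25·(-0.043486) = 0.3904.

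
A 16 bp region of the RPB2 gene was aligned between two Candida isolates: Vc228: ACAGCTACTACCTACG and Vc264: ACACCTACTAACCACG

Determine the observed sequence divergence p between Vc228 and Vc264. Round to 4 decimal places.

0.1875

Mismatches occur at site 4 (G/C), site 11 (C/A), site 13 (T/C).
There are 3 differences over 16 sites, so p = 3/16 = 0.1875.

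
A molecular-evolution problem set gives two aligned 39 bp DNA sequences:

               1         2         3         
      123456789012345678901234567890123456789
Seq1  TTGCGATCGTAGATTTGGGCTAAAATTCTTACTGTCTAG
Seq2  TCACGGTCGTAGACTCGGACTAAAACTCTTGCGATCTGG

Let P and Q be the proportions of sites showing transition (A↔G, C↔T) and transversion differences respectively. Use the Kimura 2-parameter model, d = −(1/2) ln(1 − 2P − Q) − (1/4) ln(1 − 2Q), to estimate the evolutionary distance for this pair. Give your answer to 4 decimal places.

Differing sites — 2:T/C (Ti); 3:G/A (Ti); 6:A/G (Ti); 14:T/C (Ti); 16:T/C (Ti); 19:G/A (Ti); 26:T/C (Ti); 31:A/G (Ti); 33:T/G (Tv); 34:G/A (Ti); 38:A/G (Ti).
Of the 11 differences, 10 transitions and 1 transversion over 39 sites: P = 10/39 = 0.256410, Q = 1/39 = 0.025641.
d = −0.5·ln(0.461539) − 0.25·ln(0.948718) = −0.5·(-0.773189) − 0.25·(-0.052644) = 0.3998.

0.3998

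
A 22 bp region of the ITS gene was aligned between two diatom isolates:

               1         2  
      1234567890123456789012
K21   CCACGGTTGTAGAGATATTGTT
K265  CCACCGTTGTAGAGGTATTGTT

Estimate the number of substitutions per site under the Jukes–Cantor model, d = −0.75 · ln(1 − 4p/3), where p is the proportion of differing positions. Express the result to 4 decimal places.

Differing sites — 5:G/C; 15:A/G.
p = 2/22 = 0.090909.
d = −0.75 · ln(1 − (4/3)·0.090909) = −0.75 · ln(0.878788) = −0.75 · (-0.129212) = 0.0969.

0.0969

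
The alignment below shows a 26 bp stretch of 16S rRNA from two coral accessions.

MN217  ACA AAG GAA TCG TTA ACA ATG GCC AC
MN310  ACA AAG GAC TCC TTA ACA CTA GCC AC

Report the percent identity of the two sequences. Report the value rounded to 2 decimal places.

The sequences differ at positions 9 (A/C), 12 (G/C), 19 (A/C), 21 (G/A).
22 of the 26 sites match, so the percent identity is 22/26 × 100 = 84.62%.

84.62%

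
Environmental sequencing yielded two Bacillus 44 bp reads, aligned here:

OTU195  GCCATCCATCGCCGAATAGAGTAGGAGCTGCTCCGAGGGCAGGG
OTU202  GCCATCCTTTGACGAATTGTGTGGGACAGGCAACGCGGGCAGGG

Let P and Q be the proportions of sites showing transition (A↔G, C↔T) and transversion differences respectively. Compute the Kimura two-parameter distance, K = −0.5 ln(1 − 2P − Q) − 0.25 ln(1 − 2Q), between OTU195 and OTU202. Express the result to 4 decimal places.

0.3430

The sequences differ at positions 8 (A/T, transversion), 10 (C/T, transition), 12 (C/A, transversion), 18 (A/T, transversion), 20 (A/T, transversion), 23 (A/G, transition), 27 (G/C, transversion), 28 (C/A, transversion), 29 (T/G, transversion), 32 (T/A, transversion), 33 (C/A, transversion), 36 (A/C, transversion).
Of the 12 differences, 2 transitions and 10 transversions over 44 sites: P = 2/44 = 0.045455, Q = 10/44 = 0.227273.
d = −0.5·ln(0.681817) − 0.25·ln(0.545454) = −0.5·(-0.382994) − 0.25·(-0.606137) = 0.3430.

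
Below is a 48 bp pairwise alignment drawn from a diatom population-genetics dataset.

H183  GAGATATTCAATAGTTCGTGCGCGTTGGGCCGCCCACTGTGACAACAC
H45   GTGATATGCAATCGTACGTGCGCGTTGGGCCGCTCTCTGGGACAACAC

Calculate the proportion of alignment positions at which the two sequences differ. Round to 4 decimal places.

0.1458

The sequences differ at positions 2 (A/T), 8 (T/G), 13 (A/C), 16 (T/A), 34 (C/T), 36 (A/T), 40 (T/G).
There are 7 differences over 48 sites, so p = 7/48 = 0.1458.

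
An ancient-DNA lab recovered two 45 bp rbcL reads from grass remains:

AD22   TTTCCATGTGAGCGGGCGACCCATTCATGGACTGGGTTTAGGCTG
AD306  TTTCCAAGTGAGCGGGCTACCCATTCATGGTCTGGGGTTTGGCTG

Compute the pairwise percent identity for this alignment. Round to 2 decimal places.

88.89%

Differing sites — 7:T/A; 18:G/T; 31:A/T; 37:T/G; 40:A/T.
40 of the 45 sites match, so the percent identity is 40/45 × 100 = 88.89%.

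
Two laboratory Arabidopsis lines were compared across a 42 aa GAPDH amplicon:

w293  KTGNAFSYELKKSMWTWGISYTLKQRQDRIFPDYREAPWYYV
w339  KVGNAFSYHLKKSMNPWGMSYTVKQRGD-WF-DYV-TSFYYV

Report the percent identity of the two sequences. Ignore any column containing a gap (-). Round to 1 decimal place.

Excluding the 3 gap columns leaves 39 comparable sites.
The sequences differ at positions 2 (T/V), 9 (E/H), 15 (W/N), 16 (T/P), 19 (I/M), 23 (L/V), 27 (Q/G), 30 (I/W), 35 (R/V), 37 (A/T), 38 (P/S), 39 (W/F).
27 of the 39 comparable sites match, so the percent identity is 27/39 × 100 = 69.2%.

69.2%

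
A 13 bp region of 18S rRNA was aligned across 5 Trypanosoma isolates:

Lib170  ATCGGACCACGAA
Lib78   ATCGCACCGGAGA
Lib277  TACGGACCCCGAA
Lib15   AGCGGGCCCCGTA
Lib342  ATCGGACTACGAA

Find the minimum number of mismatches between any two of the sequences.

1

Pairwise Hamming distances:
  Lib170 vs Lib78: 5
  Lib170 vs Lib277: 3
  Lib170 vs Lib15: 4
  Lib170 vs Lib342: 1
  Lib78 vs Lib277: 7
  Lib78 vs Lib15: 7
  Lib78 vs Lib342: 6
  Lib277 vs Lib15: 4
  Lib277 vs Lib342: 4
  Lib15 vs Lib342: 5
The smallest is 1, between Lib170 and Lib342.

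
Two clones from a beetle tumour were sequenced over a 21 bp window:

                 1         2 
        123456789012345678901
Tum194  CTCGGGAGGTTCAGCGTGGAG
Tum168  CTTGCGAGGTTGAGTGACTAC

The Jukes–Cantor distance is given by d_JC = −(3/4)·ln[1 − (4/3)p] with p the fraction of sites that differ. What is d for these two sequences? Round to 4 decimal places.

0.5319

The sequences differ at positions 3 (C/T), 5 (G/C), 12 (C/G), 15 (C/T), 17 (T/A), 18 (G/C), 19 (G/T), 21 (G/C).
p = 8/21 = 0.380952.
d = −0.75 · ln(1 − (4/3)·0.380952) = −0.75 · ln(0.492064) = −0.75 · (-0.709146) = 0.5319.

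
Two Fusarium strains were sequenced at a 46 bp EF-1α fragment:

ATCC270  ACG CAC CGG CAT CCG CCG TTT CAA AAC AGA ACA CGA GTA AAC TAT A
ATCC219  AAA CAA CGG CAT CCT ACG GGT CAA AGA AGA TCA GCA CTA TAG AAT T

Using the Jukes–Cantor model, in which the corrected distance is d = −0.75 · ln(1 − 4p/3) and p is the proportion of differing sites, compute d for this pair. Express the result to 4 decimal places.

0.5091

The sequences differ at positions 2 (C/A), 3 (G/A), 6 (C/A), 15 (G/T), 16 (C/A), 19 (T/G), 20 (T/G), 26 (A/G), 27 (C/A), 31 (A/T), 34 (C/G), 35 (G/C), 37 (G/C), 40 (A/T), 42 (C/G), 43 (T/A), 46 (A/T).
p = 17/46 = 0.369565.
d = −0.75 · ln(1 − (4/3)·0.369565) = −0.75 · ln(0.507247) = −0.75 · (-0.678757) = 0.5091.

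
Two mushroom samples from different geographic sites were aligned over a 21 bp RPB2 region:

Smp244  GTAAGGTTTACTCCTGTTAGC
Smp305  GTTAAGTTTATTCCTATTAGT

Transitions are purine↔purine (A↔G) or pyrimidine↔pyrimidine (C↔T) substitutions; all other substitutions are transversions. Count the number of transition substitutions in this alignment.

4

Differing sites — 3:A/T (Tv); 5:G/A (Ti); 11:C/T (Ti); 16:G/A (Ti); 21:C/T (Ti).
Of the 5 differences, 4 transitions and 1 transversion, so the answer is 4.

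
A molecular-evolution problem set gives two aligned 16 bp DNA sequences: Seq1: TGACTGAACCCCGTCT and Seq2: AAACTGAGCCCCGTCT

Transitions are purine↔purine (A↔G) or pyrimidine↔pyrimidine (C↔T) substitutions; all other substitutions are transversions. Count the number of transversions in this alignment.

1

Mismatches occur at site 1 (T↔A, transversion), site 2 (G↔A, transition), site 8 (A↔G, transition).
Of the 3 differences, 2 transitions and 1 transversion, so the answer is 1.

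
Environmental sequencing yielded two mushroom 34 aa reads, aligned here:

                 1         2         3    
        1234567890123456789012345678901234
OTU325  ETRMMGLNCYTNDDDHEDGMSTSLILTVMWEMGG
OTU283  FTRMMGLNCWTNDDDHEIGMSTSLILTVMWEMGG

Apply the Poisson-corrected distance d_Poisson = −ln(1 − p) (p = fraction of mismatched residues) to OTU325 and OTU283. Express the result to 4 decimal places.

The sequences differ at positions 1 (E/F), 10 (Y/W), 18 (D/I).
p = 3/34 = 0.088235.
d = −ln(1 − 0.088235) = −ln(0.911765) = 0.0924.

0.0924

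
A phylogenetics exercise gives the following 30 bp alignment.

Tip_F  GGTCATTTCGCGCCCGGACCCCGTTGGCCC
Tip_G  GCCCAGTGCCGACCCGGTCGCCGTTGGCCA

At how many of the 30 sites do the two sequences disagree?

10

The sequences differ at positions 2 (G/C), 3 (T/C), 6 (T/G), 8 (T/G), 10 (G/C), 11 (C/G), 12 (G/A), 18 (A/T), 20 (C/G), 30 (C/A).
That gives 10 mismatches out of 30 aligned sites, so the Hamming distance is 10.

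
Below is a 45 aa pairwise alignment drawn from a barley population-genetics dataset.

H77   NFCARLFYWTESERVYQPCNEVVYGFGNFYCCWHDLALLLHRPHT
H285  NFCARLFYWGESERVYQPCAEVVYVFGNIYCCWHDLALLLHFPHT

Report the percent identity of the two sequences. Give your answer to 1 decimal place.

88.9%

Mismatches occur at site 10 (T/G), site 20 (N/A), site 25 (G/V), site 29 (F/I), site 42 (R/F).
40 of the 45 sites match, so the percent identity is 40/45 × 100 = 88.9%.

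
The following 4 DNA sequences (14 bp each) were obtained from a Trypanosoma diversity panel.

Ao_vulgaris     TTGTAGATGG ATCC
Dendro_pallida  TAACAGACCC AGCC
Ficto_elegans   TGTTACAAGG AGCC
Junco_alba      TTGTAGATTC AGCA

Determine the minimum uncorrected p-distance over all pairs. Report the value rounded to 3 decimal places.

Pairwise Hamming distances:
  Ao_vulgaris vs Dendro_pallida: 7
  Ao_vulgaris vs Ficto_elegans: 5
  Ao_vulgaris vs Junco_alba: 4
  Dendro_pallida vs Ficto_elegans: 7
  Dendro_pallida vs Junco_alba: 6
  Ficto_elegans vs Junco_alba: 7
The smallest is 4 mismatches, between Ao_vulgaris and Junco_alba; p = 4/14 = 0.286.

0.286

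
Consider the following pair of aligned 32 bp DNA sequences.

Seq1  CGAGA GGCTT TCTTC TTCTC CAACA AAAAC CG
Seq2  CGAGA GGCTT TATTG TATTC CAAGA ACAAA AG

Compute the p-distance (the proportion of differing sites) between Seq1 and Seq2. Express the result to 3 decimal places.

Differing sites — 12:C/A; 15:C/G; 17:T/A; 18:C/T; 24:C/G; 27:A/C; 30:C/A; 31:C/A.
There are 8 differences over 32 sites, so p = 8/32 = 0.250.

0.250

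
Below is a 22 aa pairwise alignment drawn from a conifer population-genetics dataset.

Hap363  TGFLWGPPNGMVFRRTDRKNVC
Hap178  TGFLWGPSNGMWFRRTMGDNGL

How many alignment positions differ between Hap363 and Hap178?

7

Mismatches occur at site 8 (P↔S), site 12 (V↔W), site 17 (D↔M), site 18 (R↔G), site 19 (K↔D), site 21 (V↔G), site 22 (C↔L).
That gives 7 mismatches out of 22 aligned sites, so the Hamming distance is 7.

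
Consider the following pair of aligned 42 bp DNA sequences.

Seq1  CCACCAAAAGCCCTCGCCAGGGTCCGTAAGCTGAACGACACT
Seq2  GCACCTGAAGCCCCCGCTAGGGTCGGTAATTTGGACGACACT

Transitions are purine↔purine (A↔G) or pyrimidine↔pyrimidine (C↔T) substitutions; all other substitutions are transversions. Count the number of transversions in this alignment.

Differing sites — 1:C/G (Tv); 6:A/T (Tv); 7:A/G (Ti); 14:T/C (Ti); 18:C/T (Ti); 25:C/G (Tv); 30:G/T (Tv); 31:C/T (Ti); 34:A/G (Ti).
Of the 9 differences, 5 transitions and 4 transversions, so the answer is 4.

4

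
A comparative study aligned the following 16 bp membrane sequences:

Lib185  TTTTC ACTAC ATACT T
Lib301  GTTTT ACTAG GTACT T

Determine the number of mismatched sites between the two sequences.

Differing sites — 1:T/G; 5:C/T; 10:C/G; 11:A/G.
That gives 4 mismatches out of 16 aligned sites, so the Hamming distance is 4.

4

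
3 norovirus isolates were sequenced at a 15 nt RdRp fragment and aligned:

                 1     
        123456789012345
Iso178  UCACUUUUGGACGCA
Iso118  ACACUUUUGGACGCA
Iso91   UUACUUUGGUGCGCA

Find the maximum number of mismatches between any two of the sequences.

5

Pairwise Hamming distances:
  Iso178 vs Iso118: 1
  Iso178 vs Iso91: 4
  Iso118 vs Iso91: 5
The largest is 5, between Iso118 and Iso91.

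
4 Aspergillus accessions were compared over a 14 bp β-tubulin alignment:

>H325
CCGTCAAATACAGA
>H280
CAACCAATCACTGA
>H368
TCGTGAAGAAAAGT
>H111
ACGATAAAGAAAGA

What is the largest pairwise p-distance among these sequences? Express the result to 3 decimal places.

Pairwise Hamming distances:
  H325 vs H280: 6
  H325 vs H368: 6
  H325 vs H111: 5
  H280 vs H368: 10
  H280 vs H111: 9
  H368 vs H111: 6
The largest is 10 mismatches, between H280 and H368; p = 10/14 = 0.714.

0.714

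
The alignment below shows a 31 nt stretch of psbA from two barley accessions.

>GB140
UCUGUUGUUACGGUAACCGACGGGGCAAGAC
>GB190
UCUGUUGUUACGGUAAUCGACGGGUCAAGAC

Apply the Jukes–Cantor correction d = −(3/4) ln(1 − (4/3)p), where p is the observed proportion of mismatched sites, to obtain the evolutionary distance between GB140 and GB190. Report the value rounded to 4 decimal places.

0.0675

Mismatches occur at site 17 (C→U), site 25 (G→U).
p = 2/31 = 0.064516.
d = −0.75 · ln(1 − (4/3)·0.064516) = −0.75 · ln(0.913979) = −0.75 · (-0.089948) = 0.0675.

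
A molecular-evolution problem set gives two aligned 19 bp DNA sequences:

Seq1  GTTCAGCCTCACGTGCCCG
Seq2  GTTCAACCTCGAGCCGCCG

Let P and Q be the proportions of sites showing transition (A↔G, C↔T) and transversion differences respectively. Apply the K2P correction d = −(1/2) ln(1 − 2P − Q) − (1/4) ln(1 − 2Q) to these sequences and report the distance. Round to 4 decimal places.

The sequences differ at positions 6 (G/A, transition), 11 (A/G, transition), 12 (C/A, transversion), 14 (T/C, transition), 15 (G/C, transversion), 16 (C/G, transversion).
Of the 6 differences, 3 transitions and 3 transversions over 19 sites: P = 3/19 = 0.157895, Q = 3/19 = 0.157895.
d = −0.5·ln(0.526315) − 0.25·ln(0.684210) = −0.5·(-0.641855) − 0.25·(-0.379490) = 0.4158.

0.4158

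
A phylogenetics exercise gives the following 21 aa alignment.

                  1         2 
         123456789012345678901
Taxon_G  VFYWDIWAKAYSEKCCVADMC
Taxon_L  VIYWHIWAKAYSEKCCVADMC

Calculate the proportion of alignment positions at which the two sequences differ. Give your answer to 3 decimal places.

0.095

The sequences differ at positions 2 (F/I), 5 (D/H).
There are 2 differences over 21 sites, so p = 2/21 = 0.095.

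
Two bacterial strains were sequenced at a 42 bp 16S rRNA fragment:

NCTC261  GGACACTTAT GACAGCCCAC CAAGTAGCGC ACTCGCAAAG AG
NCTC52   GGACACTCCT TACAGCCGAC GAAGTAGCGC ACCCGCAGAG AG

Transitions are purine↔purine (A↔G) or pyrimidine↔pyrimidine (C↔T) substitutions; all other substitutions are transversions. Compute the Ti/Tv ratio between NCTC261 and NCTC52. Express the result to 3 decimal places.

Mismatches occur at site 8 (T/C, transition), site 9 (A/C, transversion), site 11 (G/T, transversion), site 18 (C/G, transversion), site 21 (C/G, transversion), site 33 (T/C, transition), site 38 (A/G, transition).
Of the 7 differences, 3 transitions and 4 transversions, so Ti/Tv = 3/4 = 0.750.

0.750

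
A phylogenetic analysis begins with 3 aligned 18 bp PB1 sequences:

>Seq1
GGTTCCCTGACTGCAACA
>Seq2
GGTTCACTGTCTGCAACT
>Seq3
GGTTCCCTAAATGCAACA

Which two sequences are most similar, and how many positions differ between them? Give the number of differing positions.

Pairwise Hamming distances:
  Seq1 vs Seq2: 3
  Seq1 vs Seq3: 2
  Seq2 vs Seq3: 5
The smallest is 2, between Seq1 and Seq3.

2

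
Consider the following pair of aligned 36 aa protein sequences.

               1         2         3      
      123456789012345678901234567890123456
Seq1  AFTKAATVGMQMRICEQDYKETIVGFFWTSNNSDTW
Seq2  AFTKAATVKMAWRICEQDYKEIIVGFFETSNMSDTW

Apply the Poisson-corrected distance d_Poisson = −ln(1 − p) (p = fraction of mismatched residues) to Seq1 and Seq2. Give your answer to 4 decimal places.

The sequences differ at positions 9 (G/K), 11 (Q/A), 12 (M/W), 22 (T/I), 28 (W/E), 32 (N/M).
p = 6/36 = 0.166667.
d = −ln(1 − 0.166667) = −ln(0.833333) = 0.1823.

0.1823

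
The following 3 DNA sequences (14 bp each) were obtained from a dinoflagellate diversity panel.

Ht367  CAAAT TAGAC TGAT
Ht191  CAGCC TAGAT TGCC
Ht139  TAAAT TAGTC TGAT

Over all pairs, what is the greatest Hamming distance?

8

Pairwise Hamming distances:
  Ht367 vs Ht191: 6
  Ht367 vs Ht139: 2
  Ht191 vs Ht139: 8
The largest is 8, between Ht191 and Ht139.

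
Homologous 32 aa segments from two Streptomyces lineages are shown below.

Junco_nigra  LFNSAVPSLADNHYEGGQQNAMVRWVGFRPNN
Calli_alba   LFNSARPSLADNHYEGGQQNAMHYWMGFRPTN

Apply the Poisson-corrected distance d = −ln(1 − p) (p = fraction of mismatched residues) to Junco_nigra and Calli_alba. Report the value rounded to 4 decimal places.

The sequences differ at positions 6 (V/R), 23 (V/H), 24 (R/Y), 26 (V/M), 31 (N/T).
p = 5/32 = 0.156250.
d = −ln(1 − 0.156250) = −ln(0.843750) = 0.1699.

0.1699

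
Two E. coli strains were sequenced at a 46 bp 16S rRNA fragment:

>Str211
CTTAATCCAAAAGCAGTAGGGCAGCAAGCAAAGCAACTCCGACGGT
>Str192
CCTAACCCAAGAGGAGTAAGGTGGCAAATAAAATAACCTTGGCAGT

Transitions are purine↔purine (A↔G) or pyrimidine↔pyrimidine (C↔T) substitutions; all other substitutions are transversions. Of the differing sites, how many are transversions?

Mismatches occur at site 2 (T→C, transition), site 6 (T→C, transition), site 11 (A→G, transition), site 14 (C→G, transversion), site 19 (G→A, transition), site 22 (C→T, transition), site 23 (A→G, transition), site 28 (G→A, transition), site 29 (C→T, transition), site 33 (G→A, transition), site 34 (C→T, transition), site 38 (T→C, transition), site 39 (C→T, transition), site 40 (C→T, transition), site 42 (A→G, transition), site 44 (G→A, transition).
Of the 16 differences, 15 transitions and 1 transversion, so the answer is 1.

1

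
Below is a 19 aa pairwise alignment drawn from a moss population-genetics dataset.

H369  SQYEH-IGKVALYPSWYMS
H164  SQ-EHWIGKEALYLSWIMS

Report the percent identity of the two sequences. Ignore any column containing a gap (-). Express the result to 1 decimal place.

Excluding the 2 gap columns leaves 17 comparable sites.
The sequences differ at positions 10 (V/E), 14 (P/L), 17 (Y/I).
14 of the 17 comparable sites match, so the percent identity is 14/17 × 100 = 82.4%.

82.4%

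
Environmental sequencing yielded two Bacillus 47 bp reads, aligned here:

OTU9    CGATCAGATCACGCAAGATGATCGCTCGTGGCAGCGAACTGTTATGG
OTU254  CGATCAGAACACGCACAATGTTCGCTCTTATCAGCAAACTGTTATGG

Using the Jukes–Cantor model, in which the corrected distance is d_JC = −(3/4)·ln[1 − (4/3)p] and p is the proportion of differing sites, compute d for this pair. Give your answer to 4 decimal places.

0.1931

The sequences differ at positions 9 (T/A), 16 (A/C), 17 (G/A), 21 (A/T), 28 (G/T), 30 (G/A), 31 (G/T), 36 (G/A).
p = 8/47 = 0.170213.
d = −0.75 · ln(1 − (4/3)·0.170213) = −0.75 · ln(0.773049) = −0.75 · (-0.257413) = 0.1931.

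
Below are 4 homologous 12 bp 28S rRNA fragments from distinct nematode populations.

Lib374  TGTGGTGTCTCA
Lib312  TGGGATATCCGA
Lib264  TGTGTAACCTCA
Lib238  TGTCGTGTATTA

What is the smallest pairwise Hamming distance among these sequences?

3

Pairwise Hamming distances:
  Lib374 vs Lib312: 5
  Lib374 vs Lib264: 4
  Lib374 vs Lib238: 3
  Lib312 vs Lib264: 6
  Lib312 vs Lib238: 7
  Lib264 vs Lib238: 7
The smallest is 3, between Lib374 and Lib238.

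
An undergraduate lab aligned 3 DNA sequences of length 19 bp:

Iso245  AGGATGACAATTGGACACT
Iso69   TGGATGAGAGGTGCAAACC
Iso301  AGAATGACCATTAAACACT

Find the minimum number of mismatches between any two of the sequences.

4

Pairwise Hamming distances:
  Iso245 vs Iso69: 7
  Iso245 vs Iso301: 4
  Iso69 vs Iso301: 10
The smallest is 4, between Iso245 and Iso301.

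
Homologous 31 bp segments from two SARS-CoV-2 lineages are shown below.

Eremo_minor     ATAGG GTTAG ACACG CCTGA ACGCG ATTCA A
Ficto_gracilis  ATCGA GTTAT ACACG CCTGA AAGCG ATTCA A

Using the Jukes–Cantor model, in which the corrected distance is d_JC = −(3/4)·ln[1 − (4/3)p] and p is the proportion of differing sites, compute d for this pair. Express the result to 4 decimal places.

0.1416

The sequences differ at positions 3 (A/C), 5 (G/A), 10 (G/T), 22 (C/A).
p = 4/31 = 0.129032.
d = −0.75 · ln(1 − (4/3)·0.129032) = −0.75 · ln(0.827957) = −0.75 · (-0.188794) = 0.1416.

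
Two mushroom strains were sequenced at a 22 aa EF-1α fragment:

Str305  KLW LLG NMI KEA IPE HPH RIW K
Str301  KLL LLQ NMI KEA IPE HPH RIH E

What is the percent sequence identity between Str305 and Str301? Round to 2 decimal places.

Differing sites — 3:W/L; 6:G/Q; 21:W/H; 22:K/E.
18 of the 22 sites match, so the percent identity is 18/22 × 100 = 81.82%.

81.82%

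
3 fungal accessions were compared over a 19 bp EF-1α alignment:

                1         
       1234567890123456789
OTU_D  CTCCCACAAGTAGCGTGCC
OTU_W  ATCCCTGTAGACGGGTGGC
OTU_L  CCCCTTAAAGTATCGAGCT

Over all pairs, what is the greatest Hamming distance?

12

Pairwise Hamming distances:
  OTU_D vs OTU_W: 8
  OTU_D vs OTU_L: 7
  OTU_W vs OTU_L: 12
The largest is 12, between OTU_W and OTU_L.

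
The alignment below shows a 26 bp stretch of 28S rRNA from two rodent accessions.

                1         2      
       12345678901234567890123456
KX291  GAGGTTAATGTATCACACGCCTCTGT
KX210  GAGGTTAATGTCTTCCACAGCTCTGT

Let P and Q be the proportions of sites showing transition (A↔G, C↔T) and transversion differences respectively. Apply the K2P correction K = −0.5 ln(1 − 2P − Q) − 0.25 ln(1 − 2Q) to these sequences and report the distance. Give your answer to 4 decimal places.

0.2224

Mismatches occur at site 12 (A↔C, transversion), site 14 (C↔T, transition), site 15 (A↔C, transversion), site 19 (G↔A, transition), site 20 (C↔G, transversion).
Of the 5 differences, 2 transitions and 3 transversions over 26 sites: P = 2/26 = 0.076923, Q = 3/26 = 0.115385.
d = −0.5·ln(0.730769) − 0.25·ln(0.769230) = −0.5·(-0.313658) − 0.25·(-0.262365) = 0.2224.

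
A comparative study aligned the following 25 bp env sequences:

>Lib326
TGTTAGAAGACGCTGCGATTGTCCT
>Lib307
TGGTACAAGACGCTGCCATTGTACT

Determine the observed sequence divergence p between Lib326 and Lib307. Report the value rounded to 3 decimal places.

0.160

Differing sites — 3:T/G; 6:G/C; 17:G/C; 23:C/A.
There are 4 differences over 25 sites, so p = 4/25 = 0.160.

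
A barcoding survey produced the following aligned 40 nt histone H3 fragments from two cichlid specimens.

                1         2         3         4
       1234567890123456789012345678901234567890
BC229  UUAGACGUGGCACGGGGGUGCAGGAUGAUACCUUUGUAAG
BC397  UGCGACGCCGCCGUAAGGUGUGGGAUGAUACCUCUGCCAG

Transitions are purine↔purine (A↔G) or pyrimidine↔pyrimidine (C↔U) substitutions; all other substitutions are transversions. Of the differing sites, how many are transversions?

7

Mismatches occur at site 2 (U→G, transversion), site 3 (A→C, transversion), site 8 (U→C, transition), site 9 (G→C, transversion), site 12 (A→C, transversion), site 13 (C→G, transversion), site 14 (G→U, transversion), site 15 (G→A, transition), site 16 (G→A, transition), site 21 (C→U, transition), site 22 (A→G, transition), site 34 (U→C, transition), site 37 (U→C, transition), site 38 (A→C, transversion).
Of the 14 differences, 7 transitions and 7 transversions, so the answer is 7.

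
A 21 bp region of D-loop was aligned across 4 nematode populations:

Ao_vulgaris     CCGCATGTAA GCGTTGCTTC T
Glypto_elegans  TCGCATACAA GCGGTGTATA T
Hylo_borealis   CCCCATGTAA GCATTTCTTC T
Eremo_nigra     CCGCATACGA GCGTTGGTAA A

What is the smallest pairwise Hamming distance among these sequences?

Pairwise Hamming distances:
  Ao_vulgaris vs Glypto_elegans: 7
  Ao_vulgaris vs Hylo_borealis: 3
  Ao_vulgaris vs Eremo_nigra: 7
  Glypto_elegans vs Hylo_borealis: 10
  Glypto_elegans vs Eremo_nigra: 7
  Hylo_borealis vs Eremo_nigra: 10
The smallest is 3, between Ao_vulgaris and Hylo_borealis.

3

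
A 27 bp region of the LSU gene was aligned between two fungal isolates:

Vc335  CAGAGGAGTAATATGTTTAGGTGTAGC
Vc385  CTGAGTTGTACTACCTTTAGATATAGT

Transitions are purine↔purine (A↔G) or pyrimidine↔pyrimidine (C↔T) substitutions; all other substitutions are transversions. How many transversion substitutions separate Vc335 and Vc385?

Mismatches occur at site 2 (A/T, transversion), site 6 (G/T, transversion), site 7 (A/T, transversion), site 11 (A/C, transversion), site 14 (T/C, transition), site 15 (G/C, transversion), site 21 (G/A, transition), site 23 (G/A, transition), site 27 (C/T, transition).
Of the 9 differences, 4 transitions and 5 transversions, so the answer is 5.

5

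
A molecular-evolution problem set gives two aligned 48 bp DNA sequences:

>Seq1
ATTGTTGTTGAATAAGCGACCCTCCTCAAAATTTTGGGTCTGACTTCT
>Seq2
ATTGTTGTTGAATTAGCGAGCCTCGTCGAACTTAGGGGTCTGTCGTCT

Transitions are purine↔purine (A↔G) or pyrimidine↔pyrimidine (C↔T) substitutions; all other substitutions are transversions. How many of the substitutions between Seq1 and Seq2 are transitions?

Differing sites — 14:A/T (Tv); 20:C/G (Tv); 25:C/G (Tv); 28:A/G (Ti); 31:A/C (Tv); 34:T/A (Tv); 35:T/G (Tv); 43:A/T (Tv); 45:T/G (Tv).
Of the 9 differences, 1 transition and 8 transversions, so the answer is 1.

1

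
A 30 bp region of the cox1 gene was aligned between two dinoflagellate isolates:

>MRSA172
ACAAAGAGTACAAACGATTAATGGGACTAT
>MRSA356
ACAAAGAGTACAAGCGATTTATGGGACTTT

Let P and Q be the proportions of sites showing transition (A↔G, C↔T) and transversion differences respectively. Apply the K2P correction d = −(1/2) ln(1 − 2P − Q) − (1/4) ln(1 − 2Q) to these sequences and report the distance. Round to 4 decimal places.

Mismatches occur at site 14 (A/G, transition), site 20 (A/T, transversion), site 29 (A/T, transversion).
Of the 3 differences, 1 transition and 2 transversions over 30 sites: P = 1/30 = 0.033333, Q = 2/30 = 0.066667.
d = −0.5·ln(0.866667) − 0.25·ln(0.866666) = −0.5·(-0.143100) − 0.25·(-0.143102) = 0.1073.

0.1073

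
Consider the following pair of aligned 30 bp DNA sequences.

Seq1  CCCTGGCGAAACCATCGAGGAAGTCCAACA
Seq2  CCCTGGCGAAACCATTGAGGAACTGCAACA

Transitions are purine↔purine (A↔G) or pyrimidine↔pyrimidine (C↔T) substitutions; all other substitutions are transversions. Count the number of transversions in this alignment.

Differing sites — 16:C/T (Ti); 23:G/C (Tv); 25:C/G (Tv).
Of the 3 differences, 1 transition and 2 transversions, so the answer is 2.

2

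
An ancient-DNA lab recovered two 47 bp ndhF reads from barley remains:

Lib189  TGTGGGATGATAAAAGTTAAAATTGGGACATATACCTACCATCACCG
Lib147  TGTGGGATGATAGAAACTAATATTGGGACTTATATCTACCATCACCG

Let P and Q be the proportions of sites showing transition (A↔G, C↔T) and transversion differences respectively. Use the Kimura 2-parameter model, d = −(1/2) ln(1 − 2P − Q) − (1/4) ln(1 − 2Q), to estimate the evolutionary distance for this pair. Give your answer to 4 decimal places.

Mismatches occur at site 13 (A↔G, transition), site 16 (G↔A, transition), site 17 (T↔C, transition), site 21 (A↔T, transversion), site 30 (A↔T, transversion), site 35 (C↔T, transition).
Of the 6 differences, 4 transitions and 2 transversions over 47 sites: P = 4/47 = 0.085106, Q = 2/47 = 0.042553.
d = −0.5·ln(0.787235) − 0.25·ln(0.914894) = −0.5·(-0.239228) − 0.25·(-0.088947) = 0.1419.

0.1419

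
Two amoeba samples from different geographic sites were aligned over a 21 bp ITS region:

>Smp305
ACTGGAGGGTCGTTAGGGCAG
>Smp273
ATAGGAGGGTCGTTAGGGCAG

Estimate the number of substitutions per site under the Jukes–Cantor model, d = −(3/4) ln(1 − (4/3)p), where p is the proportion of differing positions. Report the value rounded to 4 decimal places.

Differing sites — 2:C/T; 3:T/A.
p = 2/21 = 0.095238.
d = −0.75 · ln(1 − (4/3)·0.095238) = −0.75 · ln(0.873016) = −0.75 · (-0.135801) = 0.1019.

0.1019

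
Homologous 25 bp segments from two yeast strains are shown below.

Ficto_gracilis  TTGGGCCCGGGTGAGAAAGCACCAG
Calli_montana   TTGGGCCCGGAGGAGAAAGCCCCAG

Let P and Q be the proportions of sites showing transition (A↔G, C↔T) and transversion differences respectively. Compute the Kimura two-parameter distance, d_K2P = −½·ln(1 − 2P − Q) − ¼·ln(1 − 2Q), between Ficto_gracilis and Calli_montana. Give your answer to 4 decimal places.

Differing sites — 11:G/A (Ti); 12:T/G (Tv); 21:A/C (Tv).
Of the 3 differences, 1 transition and 2 transversions over 25 sites: P = 1/25 = 0.040000, Q = 2/25 = 0.080000.
d = −0.5·ln(0.840000) − 0.25·ln(0.840000) = −0.5·(-0.174353) − 0.25·(-0.174353) = 0.1308.

0.1308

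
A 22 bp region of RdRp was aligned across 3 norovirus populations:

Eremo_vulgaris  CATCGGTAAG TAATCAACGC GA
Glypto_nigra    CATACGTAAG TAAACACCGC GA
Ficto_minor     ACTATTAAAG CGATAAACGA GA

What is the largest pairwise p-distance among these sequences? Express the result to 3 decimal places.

Pairwise Hamming distances:
  Eremo_vulgaris vs Glypto_nigra: 4
  Eremo_vulgaris vs Ficto_minor: 10
  Glypto_nigra vs Ficto_minor: 11
The largest is 11 mismatches, between Glypto_nigra and Ficto_minor; p = 11/22 = 0.500.

0.500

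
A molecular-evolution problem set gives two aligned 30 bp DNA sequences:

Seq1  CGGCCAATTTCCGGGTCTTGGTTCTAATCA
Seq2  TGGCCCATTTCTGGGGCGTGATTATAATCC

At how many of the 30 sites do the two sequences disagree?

8

Mismatches occur at site 1 (C↔T), site 6 (A↔C), site 12 (C↔T), site 16 (T↔G), site 18 (T↔G), site 21 (G↔A), site 24 (C↔A), site 30 (A↔C).
That gives 8 mismatches out of 30 aligned sites, so the Hamming distance is 8.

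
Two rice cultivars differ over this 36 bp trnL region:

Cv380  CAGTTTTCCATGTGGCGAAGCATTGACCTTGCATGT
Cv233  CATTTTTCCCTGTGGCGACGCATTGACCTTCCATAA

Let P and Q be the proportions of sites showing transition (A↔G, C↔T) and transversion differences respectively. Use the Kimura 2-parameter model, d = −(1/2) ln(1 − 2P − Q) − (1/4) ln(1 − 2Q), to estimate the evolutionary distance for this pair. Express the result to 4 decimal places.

Mismatches occur at site 3 (G/T, transversion), site 10 (A/C, transversion), site 19 (A/C, transversion), site 31 (G/C, transversion), site 35 (G/A, transition), site 36 (T/A, transversion).
Of the 6 differences, 1 transition and 5 transversions over 36 sites: P = 1/36 = 0.027778, Q = 5/36 = 0.138889.
d = −0.5·ln(0.805555) − 0.25·ln(0.722222) = −0.5·(-0.216224) − 0.25·(-0.325423) = 0.1895.

0.1895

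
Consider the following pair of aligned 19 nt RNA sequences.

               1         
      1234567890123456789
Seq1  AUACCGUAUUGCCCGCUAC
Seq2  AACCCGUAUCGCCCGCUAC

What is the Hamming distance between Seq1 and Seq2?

3

Differing sites — 2:U/A; 3:A/C; 10:U/C.
That gives 3 mismatches out of 19 aligned sites, so the Hamming distance is 3.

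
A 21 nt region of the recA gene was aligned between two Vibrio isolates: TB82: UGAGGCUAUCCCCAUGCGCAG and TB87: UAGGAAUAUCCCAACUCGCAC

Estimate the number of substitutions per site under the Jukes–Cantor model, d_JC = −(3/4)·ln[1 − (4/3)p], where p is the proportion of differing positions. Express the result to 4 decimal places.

0.5319

The sequences differ at positions 2 (G/A), 3 (A/G), 5 (G/A), 6 (C/A), 13 (C/A), 15 (U/C), 16 (G/U), 21 (G/C).
p = 8/21 = 0.380952.
d = −0.75 · ln(1 − (4/3)·0.380952) = −0.75 · ln(0.492064) = −0.75 · (-0.709146) = 0.5319.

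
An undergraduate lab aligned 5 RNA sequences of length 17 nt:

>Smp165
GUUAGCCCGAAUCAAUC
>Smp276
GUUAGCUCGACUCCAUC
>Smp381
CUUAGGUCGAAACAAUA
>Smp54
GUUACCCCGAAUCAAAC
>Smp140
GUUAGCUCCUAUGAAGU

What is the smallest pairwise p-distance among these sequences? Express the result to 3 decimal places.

0.118

Pairwise Hamming distances:
  Smp165 vs Smp276: 3
  Smp165 vs Smp381: 5
  Smp165 vs Smp54: 2
  Smp165 vs Smp140: 6
  Smp276 vs Smp381: 6
  Smp276 vs Smp54: 5
  Smp276 vs Smp140: 7
  Smp381 vs Smp54: 7
  Smp381 vs Smp140: 8
  Smp54 vs Smp140: 7
The smallest is 2 mismatches, between Smp165 and Smp54; p = 2/17 = 0.118.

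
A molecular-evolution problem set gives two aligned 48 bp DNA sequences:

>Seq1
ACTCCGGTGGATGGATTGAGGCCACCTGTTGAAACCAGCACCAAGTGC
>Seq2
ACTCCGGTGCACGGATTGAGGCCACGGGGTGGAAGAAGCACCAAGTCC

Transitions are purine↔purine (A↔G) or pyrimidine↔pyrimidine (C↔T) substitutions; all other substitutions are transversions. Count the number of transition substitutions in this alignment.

Differing sites — 10:G/C (Tv); 12:T/C (Ti); 26:C/G (Tv); 27:T/G (Tv); 29:T/G (Tv); 32:A/G (Ti); 35:C/G (Tv); 36:C/A (Tv); 47:G/C (Tv).
Of the 9 differences, 2 transitions and 7 transversions, so the answer is 2.

2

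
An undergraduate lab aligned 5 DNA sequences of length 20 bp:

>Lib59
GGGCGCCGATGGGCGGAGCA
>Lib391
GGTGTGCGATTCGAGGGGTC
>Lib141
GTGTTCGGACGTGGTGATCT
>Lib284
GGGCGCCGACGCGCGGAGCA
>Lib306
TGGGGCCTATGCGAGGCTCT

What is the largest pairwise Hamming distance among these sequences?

14

Pairwise Hamming distances:
  Lib59 vs Lib391: 10
  Lib59 vs Lib141: 10
  Lib59 vs Lib284: 2
  Lib59 vs Lib306: 8
  Lib391 vs Lib141: 14
  Lib391 vs Lib284: 10
  Lib391 vs Lib306: 10
  Lib141 vs Lib284: 9
  Lib141 vs Lib306: 11
  Lib284 vs Lib306: 8
The largest is 14, between Lib391 and Lib141.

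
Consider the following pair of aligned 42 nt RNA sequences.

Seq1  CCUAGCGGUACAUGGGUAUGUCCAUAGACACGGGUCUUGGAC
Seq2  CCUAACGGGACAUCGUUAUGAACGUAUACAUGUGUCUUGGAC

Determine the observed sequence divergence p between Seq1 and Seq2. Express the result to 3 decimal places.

0.238

Mismatches occur at site 5 (G↔A), site 9 (U↔G), site 14 (G↔C), site 16 (G↔U), site 21 (U↔A), site 22 (C↔A), site 24 (A↔G), site 27 (G↔U), site 31 (C↔U), site 33 (G↔U).
There are 10 differences over 42 sites, so p = 10/42 = 0.238.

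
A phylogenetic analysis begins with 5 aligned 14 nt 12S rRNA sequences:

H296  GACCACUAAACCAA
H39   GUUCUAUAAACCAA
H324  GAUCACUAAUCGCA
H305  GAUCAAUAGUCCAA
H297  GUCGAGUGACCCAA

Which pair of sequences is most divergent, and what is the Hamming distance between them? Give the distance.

Pairwise Hamming distances:
  H296 vs H39: 4
  H296 vs H324: 4
  H296 vs H305: 4
  H296 vs H297: 5
  H39 vs H324: 6
  H39 vs H305: 4
  H39 vs H297: 6
  H324 vs H305: 4
  H324 vs H297: 8
  H305 vs H297: 7
The largest is 8, between H324 and H297.

8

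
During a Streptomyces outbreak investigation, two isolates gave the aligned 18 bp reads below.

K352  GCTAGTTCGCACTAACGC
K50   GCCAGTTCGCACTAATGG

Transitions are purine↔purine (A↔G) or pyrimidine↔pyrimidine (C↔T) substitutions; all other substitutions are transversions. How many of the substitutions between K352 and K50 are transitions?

2

Differing sites — 3:T/C (Ti); 16:C/T (Ti); 18:C/G (Tv).
Of the 3 differences, 2 transitions and 1 transversion, so the answer is 2.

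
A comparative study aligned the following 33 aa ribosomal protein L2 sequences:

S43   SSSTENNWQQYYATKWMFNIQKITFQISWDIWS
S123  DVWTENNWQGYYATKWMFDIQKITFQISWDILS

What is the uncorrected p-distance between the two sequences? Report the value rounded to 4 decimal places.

0.1818

Mismatches occur at site 1 (S↔D), site 2 (S↔V), site 3 (S↔W), site 10 (Q↔G), site 19 (N↔D), site 32 (W↔L).
There are 6 differences over 33 sites, so p = 6/33 = 0.1818.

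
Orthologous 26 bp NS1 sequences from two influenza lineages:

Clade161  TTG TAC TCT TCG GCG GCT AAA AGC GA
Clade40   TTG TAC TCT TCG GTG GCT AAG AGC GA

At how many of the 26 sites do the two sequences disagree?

Mismatches occur at site 14 (C↔T), site 21 (A↔G).
That gives 2 mismatches out of 26 aligned sites, so the Hamming distance is 2.

2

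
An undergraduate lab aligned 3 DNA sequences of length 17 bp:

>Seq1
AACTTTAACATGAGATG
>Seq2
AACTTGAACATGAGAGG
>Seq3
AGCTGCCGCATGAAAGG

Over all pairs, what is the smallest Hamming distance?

2

Pairwise Hamming distances:
  Seq1 vs Seq2: 2
  Seq1 vs Seq3: 7
  Seq2 vs Seq3: 6
The smallest is 2, between Seq1 and Seq2.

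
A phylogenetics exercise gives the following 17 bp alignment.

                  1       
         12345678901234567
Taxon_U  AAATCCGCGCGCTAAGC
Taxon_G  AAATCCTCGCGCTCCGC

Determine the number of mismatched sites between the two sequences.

3

Differing sites — 7:G/T; 14:A/C; 15:A/C.
That gives 3 mismatches out of 17 aligned sites, so the Hamming distance is 3.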